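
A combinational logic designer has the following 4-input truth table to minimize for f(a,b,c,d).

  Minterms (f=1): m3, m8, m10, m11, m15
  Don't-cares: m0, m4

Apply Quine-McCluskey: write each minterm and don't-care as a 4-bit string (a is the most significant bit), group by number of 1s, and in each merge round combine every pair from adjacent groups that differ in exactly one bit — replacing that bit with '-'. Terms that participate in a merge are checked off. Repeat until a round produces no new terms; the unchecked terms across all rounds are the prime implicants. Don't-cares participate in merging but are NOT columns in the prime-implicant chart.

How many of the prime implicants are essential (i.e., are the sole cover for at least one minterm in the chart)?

Round 0: 0000✓ 0011✓ 0100✓ 1000✓ 1010✓ 1011✓ 1111✓
Round 1: -000 -011 0-00 1-11 10-0 101-
PIs = {-000, -011, 0-00, 1-11, 10-0, 101-}
Coverage chart:
  m3: -011 ←essential
  m8: -000,10-0
  m10: 10-0,101-
  m11: -011,1-11,101-
  m15: 1-11 ←essential
Essential: -011, 1-11

2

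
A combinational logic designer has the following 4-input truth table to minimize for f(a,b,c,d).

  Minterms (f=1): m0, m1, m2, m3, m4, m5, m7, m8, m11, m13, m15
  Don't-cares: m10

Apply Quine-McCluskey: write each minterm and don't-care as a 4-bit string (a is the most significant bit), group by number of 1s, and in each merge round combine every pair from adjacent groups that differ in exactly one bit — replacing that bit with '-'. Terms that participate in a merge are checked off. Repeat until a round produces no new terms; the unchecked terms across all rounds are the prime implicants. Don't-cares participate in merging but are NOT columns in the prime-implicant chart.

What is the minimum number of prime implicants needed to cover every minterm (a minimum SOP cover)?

[col 0] 0000*, 0001*, 0010*, 0011*, 0100*, 0101*, 0111*, 1000*, 1010*, 1011*, 1101*, 1111*
[col 1] -000*, -010*, -011*, -101*, -111*, 0-00*, 0-01*, 0-11*, 00-0*, 00-1*, 000-*, 001-*, 01-1*, 010-*, 1-11*, 10-0*, 101-*, 11-1*
[col 2] --11, -0-0, -01-, -1-1, 0--1, 0-0-, 00--
Prime implicants: --11, -0-0, -01-, -1-1, 0--1, 0-0-, 00--
PI chart (minterm → PIs covering it):
  0 | -0-0,0-0-,00--
  1 | 0--1,0-0-,00--
  2 | -0-0,-01-,00--
  3 | --11,-01-,0--1,00--
  4 | 0-0-  (sole → essential)
  5 | -1-1,0--1,0-0-
  7 | --11,-1-1,0--1
  8 | -0-0  (sole → essential)
  11 | --11,-01-
  13 | -1-1  (sole → essential)
  15 | --11,-1-1
Essential prime implicants: -0-0, -1-1, 0-0-
Petrick residual → --11
Minimum SOP uses 4 PIs: cd + b'd' + bd + a'c'

4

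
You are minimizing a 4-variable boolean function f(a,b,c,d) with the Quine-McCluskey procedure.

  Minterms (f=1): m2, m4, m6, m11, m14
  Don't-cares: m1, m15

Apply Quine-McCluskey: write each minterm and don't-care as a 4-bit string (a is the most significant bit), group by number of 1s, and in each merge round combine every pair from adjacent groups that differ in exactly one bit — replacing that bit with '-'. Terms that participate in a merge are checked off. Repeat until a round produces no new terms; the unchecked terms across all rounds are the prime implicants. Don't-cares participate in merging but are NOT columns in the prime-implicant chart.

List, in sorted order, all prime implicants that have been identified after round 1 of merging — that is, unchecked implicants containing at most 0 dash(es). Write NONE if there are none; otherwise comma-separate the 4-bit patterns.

0001

Round 0: 0001 0010✓ 0100✓ 0110✓ 1011✓ 1110✓ 1111✓
Round 1: -110 0-10 01-0 1-11 111-
PIs = {-110, 0-10, 0001, 01-0, 1-11, 111-}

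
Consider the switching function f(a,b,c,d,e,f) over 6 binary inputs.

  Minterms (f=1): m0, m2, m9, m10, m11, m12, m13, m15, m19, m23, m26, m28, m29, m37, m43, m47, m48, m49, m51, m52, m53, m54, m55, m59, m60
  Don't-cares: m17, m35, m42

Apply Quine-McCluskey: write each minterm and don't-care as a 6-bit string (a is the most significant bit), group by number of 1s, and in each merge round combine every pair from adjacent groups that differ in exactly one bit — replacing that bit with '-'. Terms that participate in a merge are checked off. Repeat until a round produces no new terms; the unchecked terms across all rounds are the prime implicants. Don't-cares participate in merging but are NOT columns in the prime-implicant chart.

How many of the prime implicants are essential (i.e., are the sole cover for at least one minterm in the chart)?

10

[col 0] 000000*, 000010*, 001001*, 001010*, 001011*, 001100*, 001101*, 001111*, 010001*, 010011*, 010111*, 011010*, 011100*, 011101*, 100011*, 100101*, 101010*, 101011*, 101111*, 110000*, 110001*, 110011*, 110100*, 110101*, 110110*, 110111*, 111011*, 111100*
[col 1] -01010*, -01011*, -01111*, -10001*, -10011*, -10111*, -11100, 0-1010, 0-1100*, 0-1101*, 00-010, 0000-0, 001-01*, 001-11*, 0010-1*, 00101-*, 0011-1*, 00110-*, 010-11*, 0100-1*, 01110-*, 1-0011*, 1-0101, 1-1011*, 10-011*, 101-11*, 10101-*, 11-011*, 11-100, 110-00*, 110-01*, 110-11*, 1100-1*, 11000-*, 1101-0*, 1101-1*, 11010-*, 11011-*
[col 2] -01-11, -0101-, -10-11, -100-1, 0-110-, 001--1, 1--011, 110--1, 110-0-, 1101--
Prime implicants: -01-11, -0101-, -10-11, -100-1, -11100, 0-1010, 0-110-, 00-010, 0000-0, 001--1, 1--011, 1-0101, 11-100, 110--1, 110-0-, 1101--
PI chart (minterm → PIs covering it):
  0 | 0000-0  (sole → essential)
  2 | 00-010,0000-0
  9 | 001--1  (sole → essential)
  10 | -0101-,0-1010,00-010
  11 | -01-11,-0101-,001--1
  12 | 0-110-  (sole → essential)
  13 | 0-110-,001--1
  15 | -01-11,001--1
  19 | -10-11,-100-1
  23 | -10-11  (sole → essential)
  26 | 0-1010  (sole → essential)
  28 | -11100,0-110-
  29 | 0-110-  (sole → essential)
  37 | 1-0101  (sole → essential)
  43 | -01-11,-0101-,1--011
  47 | -01-11  (sole → essential)
  48 | 110-0-  (sole → essential)
  49 | -100-1,110--1,110-0-
  51 | -10-11,-100-1,1--011,110--1
  52 | 11-100,110-0-,1101--
  53 | 1-0101,110--1,110-0-,1101--
  54 | 1101--  (sole → essential)
  55 | -10-11,110--1,1101--
  59 | 1--011  (sole → essential)
  60 | -11100,11-100
Essential prime implicants: -01-11, -10-11, 0-1010, 0-110-, 0000-0, 001--1, 1--011, 1-0101, 110-0-, 1101--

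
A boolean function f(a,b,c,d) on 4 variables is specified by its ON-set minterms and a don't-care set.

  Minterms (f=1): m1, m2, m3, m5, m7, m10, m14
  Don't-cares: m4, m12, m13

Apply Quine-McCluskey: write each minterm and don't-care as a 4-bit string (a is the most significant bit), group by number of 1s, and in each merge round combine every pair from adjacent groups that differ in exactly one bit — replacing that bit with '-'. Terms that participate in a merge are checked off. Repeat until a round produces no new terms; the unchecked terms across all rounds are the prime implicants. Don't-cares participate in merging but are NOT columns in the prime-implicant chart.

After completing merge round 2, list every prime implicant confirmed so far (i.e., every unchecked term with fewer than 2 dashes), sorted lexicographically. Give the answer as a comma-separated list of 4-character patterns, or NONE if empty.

Round 0: 0001✓ 0010✓ 0011✓ 0100✓ 0101✓ 0111✓ 1010✓ 1100✓ 1101✓ 1110✓
Round 1: -010 -100✓ -101✓ 0-01✓ 0-11✓ 00-1✓ 001- 01-1✓ 010-✓ 1-10 11-0 110-✓
Round 2: -10- 0--1
PIs = {-010, -10-, 0--1, 001-, 1-10, 11-0}

-010, 001-, 1-10, 11-0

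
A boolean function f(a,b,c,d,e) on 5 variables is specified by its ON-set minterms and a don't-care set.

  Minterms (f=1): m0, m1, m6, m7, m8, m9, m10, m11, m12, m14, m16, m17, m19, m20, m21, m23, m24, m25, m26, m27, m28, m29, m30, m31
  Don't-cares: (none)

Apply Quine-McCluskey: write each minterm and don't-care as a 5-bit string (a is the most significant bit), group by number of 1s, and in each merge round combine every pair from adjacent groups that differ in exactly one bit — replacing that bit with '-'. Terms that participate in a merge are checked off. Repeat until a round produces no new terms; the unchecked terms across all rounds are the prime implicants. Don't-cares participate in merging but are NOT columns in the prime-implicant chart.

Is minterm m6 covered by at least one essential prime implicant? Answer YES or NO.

NO

size-2^0 implicants → 00000(✓)  00001(✓)  00110(✓)  00111(✓)  01000(✓)  01001(✓)  01010(✓)  01011(✓)  01100(✓)  01110(✓)  10000(✓)  10001(✓)  10011(✓)  10100(✓)  10101(✓)  10111(✓)  11000(✓)  11001(✓)  11010(✓)  11011(✓)  11100(✓)  11101(✓)  11110(✓)  11111(✓)
size-2^1 implicants → -0000(✓)  -0001(✓)  -0111  -1000(✓)  -1001(✓)  -1010(✓)  -1011(✓)  -1100(✓)  -1110(✓)  0-000(✓)  0-001(✓)  0-110  0000-(✓)  0011-  01-00(✓)  01-10(✓)  010-0(✓)  010-1(✓)  0100-(✓)  0101-(✓)  011-0(✓)  1-000(✓)  1-001(✓)  1-011(✓)  1-100(✓)  1-101(✓)  1-111(✓)  10-00(✓)  10-01(✓)  10-11(✓)  100-1(✓)  1000-(✓)  101-1(✓)  1010-(✓)  11-00(✓)  11-01(✓)  11-10(✓)  11-11(✓)  110-0(✓)  110-1(✓)  1100-(✓)  1101-(✓)  111-0(✓)  111-1(✓)  1110-(✓)  1111-(✓)
size-2^2 implicants → --000(✓)  --001(✓)  -000-(✓)  -1-00(✓)  -1-10(✓)  -10-0(✓)  -10-1(✓)  -100-(✓)  -101-(✓)  -11-0(✓)  0-00-(✓)  01--0(✓)  010--(✓)  1--00(✓)  1--01(✓)  1--11(✓)  1-0-1(✓)  1-00-(✓)  1-1-1(✓)  1-10-(✓)  10--1(✓)  10-0-(✓)  11--0(✓)  11--1(✓)  11-0-(✓)  11-1-(✓)  110--(✓)  111--(✓)
size-2^3 implicants → --00-  -1--0  -10--  1---1  1--0-  11---
Unchecked terms (primes): --00-, -0111, -1--0, -10--, 0-110, 0011-, 1---1, 1--0-, 11---
Minterm coverage:
  m0 ⊆ --00- [E]
  m1 ⊆ --00- [E]
  m6 ⊆ 0-110,0011-
  m7 ⊆ -0111,0011-
  m8 ⊆ --00-,-1--0,-10--
  m9 ⊆ --00-,-10--
  m10 ⊆ -1--0,-10--
  m11 ⊆ -10-- [E]
  m12 ⊆ -1--0 [E]
  m14 ⊆ -1--0,0-110
  m16 ⊆ --00-,1--0-
  m17 ⊆ --00-,1---1,1--0-
  m19 ⊆ 1---1 [E]
  m20 ⊆ 1--0- [E]
  m21 ⊆ 1---1,1--0-
  m23 ⊆ -0111,1---1
  m24 ⊆ --00-,-1--0,-10--,1--0-,11---
  m25 ⊆ --00-,-10--,1---1,1--0-,11---
  m26 ⊆ -1--0,-10--,11---
  m27 ⊆ -10--,1---1,11---
  m28 ⊆ -1--0,1--0-,11---
  m29 ⊆ 1---1,1--0-,11---
  m30 ⊆ -1--0,11---
  m31 ⊆ 1---1,11---
E = {--00-, -1--0, -10--, 1---1, 1--0-}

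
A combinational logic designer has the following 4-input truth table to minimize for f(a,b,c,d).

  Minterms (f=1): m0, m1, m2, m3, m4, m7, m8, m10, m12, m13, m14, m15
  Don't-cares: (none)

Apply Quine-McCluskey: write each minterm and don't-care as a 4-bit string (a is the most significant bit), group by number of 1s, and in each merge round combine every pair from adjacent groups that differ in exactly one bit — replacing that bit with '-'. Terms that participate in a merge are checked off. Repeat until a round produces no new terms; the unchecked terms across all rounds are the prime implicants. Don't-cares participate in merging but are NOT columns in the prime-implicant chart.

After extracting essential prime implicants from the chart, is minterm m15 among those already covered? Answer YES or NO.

YES

[col 0] 0000*, 0001*, 0010*, 0011*, 0100*, 0111*, 1000*, 1010*, 1100*, 1101*, 1110*, 1111*
[col 1] -000*, -010*, -100*, -111, 0-00*, 0-11, 00-0*, 00-1*, 000-*, 001-*, 1-00*, 1-10*, 10-0*, 11-0*, 11-1*, 110-*, 111-*
[col 2] --00, -0-0, 00--, 1--0, 11--
Prime implicants: --00, -0-0, -111, 0-11, 00--, 1--0, 11--
PI chart (minterm → PIs covering it):
  0 | --00,-0-0,00--
  1 | 00--  (sole → essential)
  2 | -0-0,00--
  3 | 0-11,00--
  4 | --00  (sole → essential)
  7 | -111,0-11
  8 | --00,-0-0,1--0
  10 | -0-0,1--0
  12 | --00,1--0,11--
  13 | 11--  (sole → essential)
  14 | 1--0,11--
  15 | -111,11--
Essential prime implicants: --00, 00--, 11--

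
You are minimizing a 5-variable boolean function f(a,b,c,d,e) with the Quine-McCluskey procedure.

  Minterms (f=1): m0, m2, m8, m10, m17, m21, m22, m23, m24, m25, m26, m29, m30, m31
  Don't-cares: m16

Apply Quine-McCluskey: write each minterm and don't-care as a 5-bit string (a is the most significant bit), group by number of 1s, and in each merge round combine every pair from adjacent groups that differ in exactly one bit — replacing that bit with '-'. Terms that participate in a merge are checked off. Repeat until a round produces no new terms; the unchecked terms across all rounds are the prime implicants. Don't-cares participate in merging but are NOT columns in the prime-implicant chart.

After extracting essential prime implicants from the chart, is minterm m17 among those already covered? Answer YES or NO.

NO

[col 0] 00000*, 00010*, 01000*, 01010*, 10000*, 10001*, 10101*, 10110*, 10111*, 11000*, 11001*, 11010*, 11101*, 11110*, 11111*
[col 1] -0000*, -1000*, -1010*, 0-000*, 0-010*, 000-0*, 010-0*, 1-000*, 1-001*, 1-101*, 1-110*, 1-111*, 10-01*, 1000-*, 101-1*, 1011-*, 11-01*, 11-10, 110-0*, 1100-*, 111-1*, 1111-*
[col 2] --000, -10-0, 0-0-0, 1--01, 1-00-, 1-1-1, 1-11-
Prime implicants: --000, -10-0, 0-0-0, 1--01, 1-00-, 1-1-1, 1-11-, 11-10
PI chart (minterm → PIs covering it):
  0 | --000,0-0-0
  2 | 0-0-0  (sole → essential)
  8 | --000,-10-0,0-0-0
  10 | -10-0,0-0-0
  17 | 1--01,1-00-
  21 | 1--01,1-1-1
  22 | 1-11-  (sole → essential)
  23 | 1-1-1,1-11-
  24 | --000,-10-0,1-00-
  25 | 1--01,1-00-
  26 | -10-0,11-10
  29 | 1--01,1-1-1
  30 | 1-11-,11-10
  31 | 1-1-1,1-11-
Essential prime implicants: 0-0-0, 1-11-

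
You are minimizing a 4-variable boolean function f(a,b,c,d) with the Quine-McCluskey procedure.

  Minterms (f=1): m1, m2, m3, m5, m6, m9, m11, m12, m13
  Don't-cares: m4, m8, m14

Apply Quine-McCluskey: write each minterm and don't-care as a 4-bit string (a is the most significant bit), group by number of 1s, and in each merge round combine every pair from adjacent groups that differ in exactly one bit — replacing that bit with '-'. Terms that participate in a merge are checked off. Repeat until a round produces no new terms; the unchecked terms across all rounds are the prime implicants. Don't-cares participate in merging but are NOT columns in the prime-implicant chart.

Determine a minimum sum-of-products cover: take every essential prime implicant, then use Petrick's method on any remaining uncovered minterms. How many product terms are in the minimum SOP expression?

size-2^0 implicants → 0001(✓)  0010(✓)  0011(✓)  0100(✓)  0101(✓)  0110(✓)  1000(✓)  1001(✓)  1011(✓)  1100(✓)  1101(✓)  1110(✓)
size-2^1 implicants → -001(✓)  -011(✓)  -100(✓)  -101(✓)  -110(✓)  0-01(✓)  0-10  00-1(✓)  001-  01-0(✓)  010-(✓)  1-00(✓)  1-01(✓)  10-1(✓)  100-(✓)  11-0(✓)  110-(✓)
size-2^2 implicants → --01  -0-1  -1-0  -10-  1-0-
Unchecked terms (primes): --01, -0-1, -1-0, -10-, 0-10, 001-, 1-0-
Minterm coverage:
  m1 ⊆ --01,-0-1
  m2 ⊆ 0-10,001-
  m3 ⊆ -0-1,001-
  m5 ⊆ --01,-10-
  m6 ⊆ -1-0,0-10
  m9 ⊆ --01,-0-1,1-0-
  m11 ⊆ -0-1 [E]
  m12 ⊆ -1-0,-10-,1-0-
  m13 ⊆ --01,-10-,1-0-
E = {-0-1}
Petrick residual → -10-, 0-10
Cover = b'd + bc' + a'cd'  |cover|=3

3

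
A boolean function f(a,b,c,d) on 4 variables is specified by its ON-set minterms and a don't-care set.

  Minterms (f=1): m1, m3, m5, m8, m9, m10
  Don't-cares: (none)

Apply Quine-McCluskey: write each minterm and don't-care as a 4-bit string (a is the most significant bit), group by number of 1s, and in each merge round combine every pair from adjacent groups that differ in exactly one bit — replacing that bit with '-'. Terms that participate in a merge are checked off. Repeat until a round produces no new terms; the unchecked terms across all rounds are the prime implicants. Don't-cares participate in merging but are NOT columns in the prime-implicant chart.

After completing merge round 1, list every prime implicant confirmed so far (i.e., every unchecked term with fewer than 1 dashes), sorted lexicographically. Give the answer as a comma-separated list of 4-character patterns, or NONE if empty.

NONE

Round 0: 0001✓ 0011✓ 0101✓ 1000✓ 1001✓ 1010✓
Round 1: -001 0-01 00-1 10-0 100-
PIs = {-001, 0-01, 00-1, 10-0, 100-}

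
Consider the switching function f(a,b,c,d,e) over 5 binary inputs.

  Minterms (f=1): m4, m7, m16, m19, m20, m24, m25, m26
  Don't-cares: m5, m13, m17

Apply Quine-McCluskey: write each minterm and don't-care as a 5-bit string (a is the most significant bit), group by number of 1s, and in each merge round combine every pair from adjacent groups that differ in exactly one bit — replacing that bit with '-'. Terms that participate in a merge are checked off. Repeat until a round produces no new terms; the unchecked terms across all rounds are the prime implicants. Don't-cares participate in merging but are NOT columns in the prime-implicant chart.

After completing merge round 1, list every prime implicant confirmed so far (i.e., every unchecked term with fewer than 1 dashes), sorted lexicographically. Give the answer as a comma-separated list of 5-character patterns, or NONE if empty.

size-2^0 implicants → 00100(✓)  00101(✓)  00111(✓)  01101(✓)  10000(✓)  10001(✓)  10011(✓)  10100(✓)  11000(✓)  11001(✓)  11010(✓)
size-2^1 implicants → -0100  0-101  001-1  0010-  1-000(✓)  1-001(✓)  10-00  100-1  1000-(✓)  110-0  1100-(✓)
size-2^2 implicants → 1-00-
Unchecked terms (primes): -0100, 0-101, 001-1, 0010-, 1-00-, 10-00, 100-1, 110-0

NONE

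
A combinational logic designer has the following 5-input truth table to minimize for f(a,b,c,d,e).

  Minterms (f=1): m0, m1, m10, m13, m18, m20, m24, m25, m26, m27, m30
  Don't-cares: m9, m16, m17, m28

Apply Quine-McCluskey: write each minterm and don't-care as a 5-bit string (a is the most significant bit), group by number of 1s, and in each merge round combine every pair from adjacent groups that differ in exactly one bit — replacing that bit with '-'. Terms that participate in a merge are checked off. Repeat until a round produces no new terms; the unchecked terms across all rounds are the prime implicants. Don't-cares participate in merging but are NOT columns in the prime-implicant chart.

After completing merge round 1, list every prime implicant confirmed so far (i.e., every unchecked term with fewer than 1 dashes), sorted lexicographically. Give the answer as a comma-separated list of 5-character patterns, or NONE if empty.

Round 0: 00000✓ 00001✓ 01001✓ 01010✓ 01101✓ 10000✓ 10001✓ 10010✓ 10100✓ 11000✓ 11001✓ 11010✓ 11011✓ 11100✓ 11110✓
Round 1: -0000✓ -0001✓ -1001✓ -1010 0-001✓ 0000-✓ 01-01 1-000✓ 1-001✓ 1-010✓ 1-100✓ 10-00✓ 100-0✓ 1000-✓ 11-00✓ 11-10✓ 110-0✓ 110-1✓ 1100-✓ 1101-✓ 111-0✓
Round 2: --001 -000- 1--00 1-0-0 1-00- 11--0 110--
PIs = {--001, -000-, -1010, 01-01, 1--00, 1-0-0, 1-00-, 11--0, 110--}

NONE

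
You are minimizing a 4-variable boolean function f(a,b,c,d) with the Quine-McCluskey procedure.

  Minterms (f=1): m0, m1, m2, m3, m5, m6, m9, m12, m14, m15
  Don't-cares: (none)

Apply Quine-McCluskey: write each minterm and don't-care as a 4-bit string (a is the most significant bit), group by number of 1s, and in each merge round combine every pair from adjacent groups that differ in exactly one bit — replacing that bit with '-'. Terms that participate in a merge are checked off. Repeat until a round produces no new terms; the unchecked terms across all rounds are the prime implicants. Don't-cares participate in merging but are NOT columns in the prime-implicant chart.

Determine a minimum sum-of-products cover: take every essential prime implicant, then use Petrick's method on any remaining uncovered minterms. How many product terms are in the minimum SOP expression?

[col 0] 0000*, 0001*, 0010*, 0011*, 0101*, 0110*, 1001*, 1100*, 1110*, 1111*
[col 1] -001, -110, 0-01, 0-10, 00-0*, 00-1*, 000-*, 001-*, 11-0, 111-
[col 2] 00--
Prime implicants: -001, -110, 0-01, 0-10, 00--, 11-0, 111-
PI chart (minterm → PIs covering it):
  0 | 00--  (sole → essential)
  1 | -001,0-01,00--
  2 | 0-10,00--
  3 | 00--  (sole → essential)
  5 | 0-01  (sole → essential)
  6 | -110,0-10
  9 | -001  (sole → essential)
  12 | 11-0  (sole → essential)
  14 | -110,11-0,111-
  15 | 111-  (sole → essential)
Essential prime implicants: -001, 0-01, 00--, 11-0, 111-
Petrick residual → -110
Minimum SOP uses 6 PIs: b'c'd + bcd' + a'c'd + a'b' + abd' + abc

6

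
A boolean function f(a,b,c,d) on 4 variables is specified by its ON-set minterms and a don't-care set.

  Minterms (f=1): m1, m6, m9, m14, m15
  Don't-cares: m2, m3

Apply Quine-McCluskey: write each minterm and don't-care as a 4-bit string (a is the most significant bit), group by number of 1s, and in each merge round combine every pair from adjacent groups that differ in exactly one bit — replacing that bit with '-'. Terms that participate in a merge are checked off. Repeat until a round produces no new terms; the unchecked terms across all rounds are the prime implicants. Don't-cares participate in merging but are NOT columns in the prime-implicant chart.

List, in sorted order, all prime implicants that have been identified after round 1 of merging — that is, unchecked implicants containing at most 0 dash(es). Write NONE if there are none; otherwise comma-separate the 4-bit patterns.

size-2^0 implicants → 0001(✓)  0010(✓)  0011(✓)  0110(✓)  1001(✓)  1110(✓)  1111(✓)
size-2^1 implicants → -001  -110  0-10  00-1  001-  111-
Unchecked terms (primes): -001, -110, 0-10, 00-1, 001-, 111-

NONE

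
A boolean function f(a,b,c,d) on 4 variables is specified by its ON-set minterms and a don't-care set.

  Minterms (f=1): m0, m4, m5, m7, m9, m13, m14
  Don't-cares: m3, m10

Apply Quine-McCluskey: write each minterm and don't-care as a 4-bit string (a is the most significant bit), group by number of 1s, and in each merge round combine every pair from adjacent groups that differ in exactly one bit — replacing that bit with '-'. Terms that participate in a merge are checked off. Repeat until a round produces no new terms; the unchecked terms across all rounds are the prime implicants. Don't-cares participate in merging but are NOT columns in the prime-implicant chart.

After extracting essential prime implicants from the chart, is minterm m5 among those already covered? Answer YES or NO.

NO

size-2^0 implicants → 0000(✓)  0011(✓)  0100(✓)  0101(✓)  0111(✓)  1001(✓)  1010(✓)  1101(✓)  1110(✓)
size-2^1 implicants → -101  0-00  0-11  01-1  010-  1-01  1-10
Unchecked terms (primes): -101, 0-00, 0-11, 01-1, 010-, 1-01, 1-10
Minterm coverage:
  m0 ⊆ 0-00 [E]
  m4 ⊆ 0-00,010-
  m5 ⊆ -101,01-1,010-
  m7 ⊆ 0-11,01-1
  m9 ⊆ 1-01 [E]
  m13 ⊆ -101,1-01
  m14 ⊆ 1-10 [E]
E = {0-00, 1-01, 1-10}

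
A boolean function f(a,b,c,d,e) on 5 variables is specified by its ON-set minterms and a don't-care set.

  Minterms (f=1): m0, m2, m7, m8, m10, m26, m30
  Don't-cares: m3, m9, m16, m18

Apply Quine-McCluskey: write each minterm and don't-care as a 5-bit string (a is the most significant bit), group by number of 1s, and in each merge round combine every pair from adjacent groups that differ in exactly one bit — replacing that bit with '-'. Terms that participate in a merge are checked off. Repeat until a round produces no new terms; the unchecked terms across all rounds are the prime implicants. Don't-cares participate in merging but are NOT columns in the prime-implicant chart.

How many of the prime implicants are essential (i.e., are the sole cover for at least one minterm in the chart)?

size-2^0 implicants → 00000(✓)  00010(✓)  00011(✓)  00111(✓)  01000(✓)  01001(✓)  01010(✓)  10000(✓)  10010(✓)  11010(✓)  11110(✓)
size-2^1 implicants → -0000(✓)  -0010(✓)  -1010(✓)  0-000(✓)  0-010(✓)  00-11  000-0(✓)  0001-  010-0(✓)  0100-  1-010(✓)  100-0(✓)  11-10
size-2^2 implicants → --010  -00-0  0-0-0
Unchecked terms (primes): --010, -00-0, 0-0-0, 00-11, 0001-, 0100-, 11-10
Minterm coverage:
  m0 ⊆ -00-0,0-0-0
  m2 ⊆ --010,-00-0,0-0-0,0001-
  m7 ⊆ 00-11 [E]
  m8 ⊆ 0-0-0,0100-
  m10 ⊆ --010,0-0-0
  m26 ⊆ --010,11-10
  m30 ⊆ 11-10 [E]
E = {00-11, 11-10}

2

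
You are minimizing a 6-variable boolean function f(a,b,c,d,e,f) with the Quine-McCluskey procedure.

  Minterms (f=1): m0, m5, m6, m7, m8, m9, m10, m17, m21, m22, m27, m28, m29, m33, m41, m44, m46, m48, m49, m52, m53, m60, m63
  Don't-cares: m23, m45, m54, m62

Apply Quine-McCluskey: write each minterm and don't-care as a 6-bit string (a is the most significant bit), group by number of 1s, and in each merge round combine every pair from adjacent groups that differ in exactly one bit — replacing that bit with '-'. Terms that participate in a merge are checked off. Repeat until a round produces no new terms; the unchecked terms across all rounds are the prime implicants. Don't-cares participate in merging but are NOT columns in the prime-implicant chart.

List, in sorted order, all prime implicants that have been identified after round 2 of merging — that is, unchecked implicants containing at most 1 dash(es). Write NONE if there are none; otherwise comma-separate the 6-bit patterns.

Round 0: 000000✓ 000101✓ 000110✓ 000111✓ 001000✓ 001001✓ 001010✓ 010001✓ 010101✓ 010110✓ 010111✓ 011011 011100✓ 011101✓ 100001✓ 101001✓ 101100✓ 101101✓ 101110✓ 110000✓ 110001✓ 110100✓ 110101✓ 110110✓ 111100✓ 111110✓ 111111✓
Round 1: -01001 -10001✓ -10101✓ -10110 -11100 0-0101✓ 0-0110✓ 0-0111✓ 00-000 0001-1✓ 00011-✓ 0010-0 00100- 01-101 010-01✓ 0101-1✓ 01011-✓ 01110- 1-0001 1-1100✓ 1-1110✓ 10-001 101-01 1011-0✓ 10110- 11-100✓ 11-110✓ 110-00✓ 110-01✓ 11000-✓ 1101-0✓ 11010-✓ 1111-0✓ 11111-
Round 2: -10-01 0-01-1 0-011- 1-11-0 11-1-0 110-0-
PIs = {-01001, -10-01, -10110, -11100, 0-01-1, 0-011-, 00-000, 0010-0, 00100-, 01-101, 011011, 01110-, 1-0001, 1-11-0, 10-001, 101-01, 10110-, 11-1-0, 110-0-, 11111-}

-01001, -10110, -11100, 00-000, 0010-0, 00100-, 01-101, 011011, 01110-, 1-0001, 10-001, 101-01, 10110-, 11111-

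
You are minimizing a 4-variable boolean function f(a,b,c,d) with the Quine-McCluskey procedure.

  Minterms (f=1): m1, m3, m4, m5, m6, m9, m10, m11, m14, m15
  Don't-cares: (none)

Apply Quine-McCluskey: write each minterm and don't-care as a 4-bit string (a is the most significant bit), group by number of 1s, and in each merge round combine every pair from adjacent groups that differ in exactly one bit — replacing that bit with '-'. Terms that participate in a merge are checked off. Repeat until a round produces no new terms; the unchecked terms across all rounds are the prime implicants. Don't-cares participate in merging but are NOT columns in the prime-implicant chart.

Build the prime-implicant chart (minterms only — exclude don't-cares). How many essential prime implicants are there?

Round 0: 0001✓ 0011✓ 0100✓ 0101✓ 0110✓ 1001✓ 1010✓ 1011✓ 1110✓ 1111✓
Round 1: -001✓ -011✓ -110 0-01 00-1✓ 01-0 010- 1-10✓ 1-11✓ 10-1✓ 101-✓ 111-✓
Round 2: -0-1 1-1-
PIs = {-0-1, -110, 0-01, 01-0, 010-, 1-1-}
Coverage chart:
  m1: -0-1,0-01
  m3: -0-1 ←essential
  m4: 01-0,010-
  m5: 0-01,010-
  m6: -110,01-0
  m9: -0-1 ←essential
  m10: 1-1- ←essential
  m11: -0-1,1-1-
  m14: -110,1-1-
  m15: 1-1- ←essential
Essential: -0-1, 1-1-

2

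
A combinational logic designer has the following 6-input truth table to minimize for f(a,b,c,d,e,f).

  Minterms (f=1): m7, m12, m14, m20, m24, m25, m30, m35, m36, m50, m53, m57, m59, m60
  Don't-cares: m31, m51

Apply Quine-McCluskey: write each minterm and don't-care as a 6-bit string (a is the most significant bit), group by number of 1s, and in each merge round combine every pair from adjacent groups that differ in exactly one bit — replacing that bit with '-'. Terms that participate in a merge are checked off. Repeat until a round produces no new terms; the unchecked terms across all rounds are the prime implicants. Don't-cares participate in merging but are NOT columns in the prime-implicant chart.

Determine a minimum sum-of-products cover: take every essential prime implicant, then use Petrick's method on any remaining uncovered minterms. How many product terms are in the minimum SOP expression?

11

Round 0: 000111 001100✓ 001110✓ 010100 011000✓ 011001✓ 011110✓ 011111✓ 100011✓ 100100 110010✓ 110011✓ 110101 111001✓ 111011✓ 111100
Round 1: -11001 0-1110 0011-0 01100- 01111- 1-0011 11-011 11001- 1110-1
PIs = {-11001, 0-1110, 000111, 0011-0, 010100, 01100-, 01111-, 1-0011, 100100, 11-011, 11001-, 110101, 1110-1, 111100}
Coverage chart:
  m7: 000111 ←essential
  m12: 0011-0 ←essential
  m14: 0-1110,0011-0
  m20: 010100 ←essential
  m24: 01100- ←essential
  m25: -11001,01100-
  m30: 0-1110,01111-
  m35: 1-0011 ←essential
  m36: 100100 ←essential
  m50: 11001- ←essential
  m53: 110101 ←essential
  m57: -11001,1110-1
  m59: 11-011,1110-1
  m60: 111100 ←essential
Essential: 000111, 0011-0, 010100, 01100-, 1-0011, 100100, 11001-, 110101, 111100
Petrick residual → 0-1110, 1110-1
Min cover (11 terms): a'cdef' + a'b'c'def + a'b'cdf' + a'bc'de'f' + a'bcd'e' + ac'd'ef + ab'c'de'f' + abc'd'e + abc'de'f + abcd'f + abcde'f'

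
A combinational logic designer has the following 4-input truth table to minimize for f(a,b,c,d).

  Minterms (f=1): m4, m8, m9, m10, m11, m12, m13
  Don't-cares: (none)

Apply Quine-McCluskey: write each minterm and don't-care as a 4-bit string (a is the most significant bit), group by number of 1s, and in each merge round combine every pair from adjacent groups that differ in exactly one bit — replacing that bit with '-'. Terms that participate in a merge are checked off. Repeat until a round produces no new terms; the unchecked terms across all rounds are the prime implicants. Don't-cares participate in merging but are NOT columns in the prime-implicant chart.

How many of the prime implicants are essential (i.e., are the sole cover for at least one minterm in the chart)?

size-2^0 implicants → 0100(✓)  1000(✓)  1001(✓)  1010(✓)  1011(✓)  1100(✓)  1101(✓)
size-2^1 implicants → -100  1-00(✓)  1-01(✓)  10-0(✓)  10-1(✓)  100-(✓)  101-(✓)  110-(✓)
size-2^2 implicants → 1-0-  10--
Unchecked terms (primes): -100, 1-0-, 10--
Minterm coverage:
  m4 ⊆ -100 [E]
  m8 ⊆ 1-0-,10--
  m9 ⊆ 1-0-,10--
  m10 ⊆ 10-- [E]
  m11 ⊆ 10-- [E]
  m12 ⊆ -100,1-0-
  m13 ⊆ 1-0- [E]
E = {-100, 1-0-, 10--}

3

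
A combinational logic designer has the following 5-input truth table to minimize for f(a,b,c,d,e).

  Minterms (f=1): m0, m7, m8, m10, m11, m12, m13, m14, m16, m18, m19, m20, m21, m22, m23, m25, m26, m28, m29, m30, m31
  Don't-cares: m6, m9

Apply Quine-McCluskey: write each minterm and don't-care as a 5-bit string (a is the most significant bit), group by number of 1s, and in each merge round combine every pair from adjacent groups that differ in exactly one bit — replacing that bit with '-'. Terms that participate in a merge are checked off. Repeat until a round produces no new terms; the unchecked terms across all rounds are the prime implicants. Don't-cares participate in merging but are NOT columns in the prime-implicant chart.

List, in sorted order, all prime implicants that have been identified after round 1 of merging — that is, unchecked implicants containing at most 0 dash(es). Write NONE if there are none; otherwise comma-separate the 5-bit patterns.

NONE

[col 0] 00000*, 00110*, 00111*, 01000*, 01001*, 01010*, 01011*, 01100*, 01101*, 01110*, 10000*, 10010*, 10011*, 10100*, 10101*, 10110*, 10111*, 11001*, 11010*, 11100*, 11101*, 11110*, 11111*
[col 1] -0000, -0110*, -0111*, -1001*, -1010*, -1100*, -1101*, -1110*, 0-000, 0-110*, 0011-*, 01-00*, 01-01*, 01-10*, 010-0*, 010-1*, 0100-*, 0101-*, 011-0*, 0110-*, 1-010*, 1-100*, 1-101*, 1-110*, 1-111*, 10-00*, 10-10*, 10-11*, 100-0*, 1001-*, 101-0*, 101-1*, 1010-*, 1011-*, 11-01*, 11-10*, 111-0*, 111-1*, 1110-*, 1111-*
[col 2] --110, -011-, -1-01, -1-10, -11-0, -110-, 01--0, 01-0-, 010--, 1--10, 1-1-0*, 1-1-1*, 1-10-*, 1-11-*, 10--0, 10-1-, 101--*, 111--*
[col 3] 1-1--
Prime implicants: --110, -0000, -011-, -1-01, -1-10, -11-0, -110-, 0-000, 01--0, 01-0-, 010--, 1--10, 1-1--, 10--0, 10-1-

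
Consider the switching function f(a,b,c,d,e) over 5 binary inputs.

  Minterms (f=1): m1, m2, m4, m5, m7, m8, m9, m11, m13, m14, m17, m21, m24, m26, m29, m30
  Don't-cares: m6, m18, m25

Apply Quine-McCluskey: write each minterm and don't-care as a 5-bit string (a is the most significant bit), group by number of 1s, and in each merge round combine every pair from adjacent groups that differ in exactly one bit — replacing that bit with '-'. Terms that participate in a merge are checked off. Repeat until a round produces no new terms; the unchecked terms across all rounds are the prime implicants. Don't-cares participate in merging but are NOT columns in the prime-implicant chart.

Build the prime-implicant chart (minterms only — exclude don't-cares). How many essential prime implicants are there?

Round 0: 00001✓ 00010✓ 00100✓ 00101✓ 00110✓ 00111✓ 01000✓ 01001✓ 01011✓ 01101✓ 01110✓ 10001✓ 10010✓ 10101✓ 11000✓ 11001✓ 11010✓ 11101✓ 11110✓
Round 1: -0001✓ -0010 -0101✓ -1000✓ -1001✓ -1101✓ -1110 0-001✓ 0-101✓ 0-110 00-01✓ 00-10 001-0✓ 001-1✓ 0010-✓ 0011-✓ 01-01✓ 010-1 0100-✓ 1-001✓ 1-010 1-101✓ 10-01✓ 11-01✓ 11-10 110-0 1100-✓
Round 2: --001✓ --101✓ -0-01✓ -1-01✓ -100- 0--01✓ 001-- 1--01✓
Round 3: ---01
PIs = {---01, -0010, -100-, -1110, 0-110, 00-10, 001--, 010-1, 1-010, 11-10, 110-0}
Coverage chart:
  m1: ---01 ←essential
  m2: -0010,00-10
  m4: 001-- ←essential
  m5: ---01,001--
  m7: 001-- ←essential
  m8: -100- ←essential
  m9: ---01,-100-,010-1
  m11: 010-1 ←essential
  m13: ---01 ←essential
  m14: -1110,0-110
  m17: ---01 ←essential
  m21: ---01 ←essential
  m24: -100-,110-0
  m26: 1-010,11-10,110-0
  m29: ---01 ←essential
  m30: -1110,11-10
Essential: ---01, -100-, 001--, 010-1

4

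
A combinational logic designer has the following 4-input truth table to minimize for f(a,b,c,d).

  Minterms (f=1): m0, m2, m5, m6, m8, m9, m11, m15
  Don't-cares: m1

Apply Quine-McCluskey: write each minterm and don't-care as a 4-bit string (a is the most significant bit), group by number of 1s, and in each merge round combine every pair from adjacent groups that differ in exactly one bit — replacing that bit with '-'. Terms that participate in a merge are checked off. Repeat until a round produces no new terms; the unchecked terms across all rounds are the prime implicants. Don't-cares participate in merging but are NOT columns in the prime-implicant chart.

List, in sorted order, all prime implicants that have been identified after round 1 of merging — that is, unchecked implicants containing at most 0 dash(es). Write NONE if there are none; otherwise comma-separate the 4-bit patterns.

NONE

Round 0: 0000✓ 0001✓ 0010✓ 0101✓ 0110✓ 1000✓ 1001✓ 1011✓ 1111✓
Round 1: -000✓ -001✓ 0-01 0-10 00-0 000-✓ 1-11 10-1 100-✓
Round 2: -00-
PIs = {-00-, 0-01, 0-10, 00-0, 1-11, 10-1}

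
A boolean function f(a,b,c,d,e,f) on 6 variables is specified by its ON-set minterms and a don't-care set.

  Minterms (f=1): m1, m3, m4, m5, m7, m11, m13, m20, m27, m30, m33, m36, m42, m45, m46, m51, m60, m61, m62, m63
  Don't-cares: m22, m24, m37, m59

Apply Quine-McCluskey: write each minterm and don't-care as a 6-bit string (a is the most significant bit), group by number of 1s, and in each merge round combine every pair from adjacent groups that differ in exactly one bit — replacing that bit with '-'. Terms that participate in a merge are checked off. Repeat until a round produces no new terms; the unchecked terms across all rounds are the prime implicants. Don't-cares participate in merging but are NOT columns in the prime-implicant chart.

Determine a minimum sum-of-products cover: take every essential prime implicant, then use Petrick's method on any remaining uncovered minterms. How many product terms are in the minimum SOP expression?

size-2^0 implicants → 000001(✓)  000011(✓)  000100(✓)  000101(✓)  000111(✓)  001011(✓)  001101(✓)  010100(✓)  010110(✓)  011000  011011(✓)  011110(✓)  100001(✓)  100100(✓)  100101(✓)  101010(✓)  101101(✓)  101110(✓)  110011(✓)  111011(✓)  111100(✓)  111101(✓)  111110(✓)  111111(✓)
size-2^1 implicants → -00001(✓)  -00100(✓)  -00101(✓)  -01101(✓)  -11011  -11110  0-0100  0-1011  00-011  00-101(✓)  000-01(✓)  000-11(✓)  0000-1(✓)  0001-1(✓)  00010-(✓)  01-110  0101-0  1-1101  1-1110  10-101(✓)  100-01(✓)  10010-(✓)  101-10  11-011  111-11  1111-0(✓)  1111-1(✓)  11110-(✓)  11111-(✓)
size-2^2 implicants → -0-101  -00-01  -0010-  000--1  1111--
Unchecked terms (primes): -0-101, -00-01, -0010-, -11011, -11110, 0-0100, 0-1011, 00-011, 000--1, 01-110, 0101-0, 011000, 1-1101, 1-1110, 101-10, 11-011, 111-11, 1111--
Minterm coverage:
  m1 ⊆ -00-01,000--1
  m3 ⊆ 00-011,000--1
  m4 ⊆ -0010-,0-0100
  m5 ⊆ -0-101,-00-01,-0010-,000--1
  m7 ⊆ 000--1 [E]
  m11 ⊆ 0-1011,00-011
  m13 ⊆ -0-101 [E]
  m20 ⊆ 0-0100,0101-0
  m27 ⊆ -11011,0-1011
  m30 ⊆ -11110,01-110
  m33 ⊆ -00-01 [E]
  m36 ⊆ -0010- [E]
  m42 ⊆ 101-10 [E]
  m45 ⊆ -0-101,1-1101
  m46 ⊆ 1-1110,101-10
  m51 ⊆ 11-011 [E]
  m60 ⊆ 1111-- [E]
  m61 ⊆ 1-1101,1111--
  m62 ⊆ -11110,1-1110,1111--
  m63 ⊆ 111-11,1111--
E = {-0-101, -00-01, -0010-, 000--1, 101-10, 11-011, 1111--}
Petrick residual → -11110, 0-0100, 0-1011
Cover = b'de'f + b'c'e'f + b'c'de' + bcdef' + a'c'de'f' + a'cd'ef + a'b'c'f + ab'cef' + abd'ef + abcd  |cover|=10

10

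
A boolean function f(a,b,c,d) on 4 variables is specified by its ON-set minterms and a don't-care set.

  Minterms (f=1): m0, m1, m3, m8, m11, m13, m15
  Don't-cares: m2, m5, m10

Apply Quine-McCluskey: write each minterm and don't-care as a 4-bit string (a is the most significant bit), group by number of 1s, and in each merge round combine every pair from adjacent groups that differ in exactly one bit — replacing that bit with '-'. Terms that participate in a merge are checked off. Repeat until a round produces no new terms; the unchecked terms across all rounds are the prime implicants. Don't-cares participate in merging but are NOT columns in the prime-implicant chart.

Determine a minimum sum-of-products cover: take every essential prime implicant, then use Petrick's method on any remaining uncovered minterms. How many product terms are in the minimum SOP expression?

size-2^0 implicants → 0000(✓)  0001(✓)  0010(✓)  0011(✓)  0101(✓)  1000(✓)  1010(✓)  1011(✓)  1101(✓)  1111(✓)
size-2^1 implicants → -000(✓)  -010(✓)  -011(✓)  -101  0-01  00-0(✓)  00-1(✓)  000-(✓)  001-(✓)  1-11  10-0(✓)  101-(✓)  11-1
size-2^2 implicants → -0-0  -01-  00--
Unchecked terms (primes): -0-0, -01-, -101, 0-01, 00--, 1-11, 11-1
Minterm coverage:
  m0 ⊆ -0-0,00--
  m1 ⊆ 0-01,00--
  m3 ⊆ -01-,00--
  m8 ⊆ -0-0 [E]
  m11 ⊆ -01-,1-11
  m13 ⊆ -101,11-1
  m15 ⊆ 1-11,11-1
E = {-0-0}
Petrick residual → -01-, 0-01, 11-1
Cover = b'd' + b'c + a'c'd + abd  |cover|=4

4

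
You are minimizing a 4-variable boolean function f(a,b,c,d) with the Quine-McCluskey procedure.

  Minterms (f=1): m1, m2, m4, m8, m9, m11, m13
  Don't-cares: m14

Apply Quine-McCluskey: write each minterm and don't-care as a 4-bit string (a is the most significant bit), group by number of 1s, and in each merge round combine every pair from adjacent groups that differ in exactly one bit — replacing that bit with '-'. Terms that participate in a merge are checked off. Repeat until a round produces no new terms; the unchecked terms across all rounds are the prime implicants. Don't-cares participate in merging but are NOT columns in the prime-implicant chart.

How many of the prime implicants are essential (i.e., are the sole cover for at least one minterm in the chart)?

6

Round 0: 0001✓ 0010 0100 1000✓ 1001✓ 1011✓ 1101✓ 1110
Round 1: -001 1-01 10-1 100-
PIs = {-001, 0010, 0100, 1-01, 10-1, 100-, 1110}
Coverage chart:
  m1: -001 ←essential
  m2: 0010 ←essential
  m4: 0100 ←essential
  m8: 100- ←essential
  m9: -001,1-01,10-1,100-
  m11: 10-1 ←essential
  m13: 1-01 ←essential
Essential: -001, 0010, 0100, 1-01, 10-1, 100-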